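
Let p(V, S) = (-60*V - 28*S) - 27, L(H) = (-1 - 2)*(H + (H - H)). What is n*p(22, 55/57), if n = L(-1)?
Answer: -78319/19 ≈ -4122.1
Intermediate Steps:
L(H) = -3*H (L(H) = -3*(H + 0) = -3*H)
p(V, S) = -27 - 60*V - 28*S
n = 3 (n = -3*(-1) = 3)
n*p(22, 55/57) = 3*(-27 - 60*22 - 1540/57) = 3*(-27 - 1320 - 1540/57) = 3*(-78319/57) = -78319/19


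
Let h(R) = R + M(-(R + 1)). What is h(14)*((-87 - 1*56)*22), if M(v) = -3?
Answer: -34606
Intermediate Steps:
h(R) = -3 + R (h(R) = R - 3 = -3 + R)
h(14)*((-87 - 1*56)*22) = (-3 + 14)*((-87 - 1*56)*22) = 11*((-87 - 56)*22) = 11*(-143*22) = 11*(-3146) = -34606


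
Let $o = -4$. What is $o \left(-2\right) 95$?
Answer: $760$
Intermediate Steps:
$o \left(-2\right) 95 = \left(-4\right) \left(-2\right) 95 = 8 \cdot 95 = 760$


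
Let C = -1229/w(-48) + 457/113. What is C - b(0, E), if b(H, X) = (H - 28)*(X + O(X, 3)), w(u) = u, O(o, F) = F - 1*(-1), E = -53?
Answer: -7280915/5424 ≈ -1342.4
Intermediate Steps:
O(o, F) = 1 + F (O(o, F) = F + 1 = 1 + F)
b(H, X) = (-28 + H)*(4 + X) (b(H, X) = (H - 28)*(X + (1 + 3)) = (-28 + H)*(X + 4) = (-28 + H)*(4 + X))
C = 160813/5424 (C = -1229/(-48) + 457/113 = -1229*(-1/48) + 457*(1/113) = 1229/48 + 457/113 = 160813/5424 ≈ 29.648)
C - b(0, E) = 160813/5424 - (-112 - 28*(-53) + 4*0 + 0*(-53)) = 160813/5424 - (-112 + 1484 + 0 + 0) = 160813/5424 - 1*1372 = 160813/5424 - 1372 = -7280915/5424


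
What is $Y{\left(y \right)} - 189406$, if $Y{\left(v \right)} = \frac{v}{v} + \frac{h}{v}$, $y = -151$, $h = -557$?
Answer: $- \frac{28599598}{151} \approx -1.894 \cdot 10^{5}$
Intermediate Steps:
$Y{\left(v \right)} = 1 - \frac{557}{v}$ ($Y{\left(v \right)} = \frac{v}{v} - \frac{557}{v} = 1 - \frac{557}{v}$)
$Y{\left(y \right)} - 189406 = \frac{-557 - 151}{-151} - 189406 = \left(- \frac{1}{151}\right) \left(-708\right) - 189406 = \frac{708}{151} - 189406 = - \frac{28599598}{151}$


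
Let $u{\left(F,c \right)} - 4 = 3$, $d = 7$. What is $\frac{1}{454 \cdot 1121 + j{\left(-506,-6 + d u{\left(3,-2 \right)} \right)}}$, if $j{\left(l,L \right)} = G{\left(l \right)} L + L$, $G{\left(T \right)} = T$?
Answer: $\frac{1}{487219} \approx 2.0525 \cdot 10^{-6}$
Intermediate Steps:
$u{\left(F,c \right)} = 7$ ($u{\left(F,c \right)} = 4 + 3 = 7$)
$j{\left(l,L \right)} = L + L l$ ($j{\left(l,L \right)} = l L + L = L l + L = L + L l$)
$\frac{1}{454 \cdot 1121 + j{\left(-506,-6 + d u{\left(3,-2 \right)} \right)}} = \frac{1}{454 \cdot 1121 + \left(-6 + 7 \cdot 7\right) \left(1 - 506\right)} = \frac{1}{508934 + \left(-6 + 49\right) \left(-505\right)} = \frac{1}{508934 + 43 \left(-505\right)} = \frac{1}{508934 - 21715} = \frac{1}{487219}$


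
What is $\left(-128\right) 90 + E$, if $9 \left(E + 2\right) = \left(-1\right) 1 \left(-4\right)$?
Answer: $- \frac{103694}{9} \approx -11522.0$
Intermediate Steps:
$E = - \frac{14}{9}$ ($E = -2 + \frac{\left(-1\right) 1 \left(-4\right)}{9} = -2 + \frac{\left(-1\right) \left(-4\right)}{9} = -2 + \frac{1}{9} \cdot 4 = -2 + \frac{4}{9} = - \frac{14}{9} \approx -1.5556$)
$\left(-128\right) 90 + E = \left(-128\right) 90 - \frac{14}{9} = -11520 - \frac{14}{9} = - \frac{103694}{9}$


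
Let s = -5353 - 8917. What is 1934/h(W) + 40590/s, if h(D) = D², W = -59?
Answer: -11369561/4967387 ≈ -2.2888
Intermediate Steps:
s = -14270
1934/h(W) + 40590/s = 1934/((-59)²) + 40590/(-14270) = 1934/3481 + 40590*(-1/14270) = 1934*(1/3481) - 4059/1427 = 1934/3481 - 4059/1427 = -11369561/4967387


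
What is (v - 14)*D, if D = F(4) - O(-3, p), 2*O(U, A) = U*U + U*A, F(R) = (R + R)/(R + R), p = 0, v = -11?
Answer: 175/2 ≈ 87.500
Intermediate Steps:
F(R) = 1 (F(R) = (2*R)/((2*R)) = (2*R)*(1/(2*R)) = 1)
O(U, A) = U²/2 + A*U/2 (O(U, A) = (U*U + U*A)/2 = (U² + A*U)/2 = U²/2 + A*U/2)
D = -7/2 (D = 1 - (-3)*(0 - 3)/2 = 1 - (-3)*(-3)/2 = 1 - 1*9/2 = 1 - 9/2 = -7/2 ≈ -3.5000)
(v - 14)*D = (-11 - 14)*(-7/2) = -25*(-7/2) = 175/2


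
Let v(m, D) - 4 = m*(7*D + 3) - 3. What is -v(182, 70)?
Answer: -89727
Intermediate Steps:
v(m, D) = 1 + m*(3 + 7*D) (v(m, D) = 4 + (m*(7*D + 3) - 3) = 4 + (m*(3 + 7*D) - 3) = 4 + (-3 + m*(3 + 7*D)) = 1 + m*(3 + 7*D))
-v(182, 70) = -(1 + 3*182 + 7*70*182) = -(1 + 546 + 89180) = -1*89727 = -89727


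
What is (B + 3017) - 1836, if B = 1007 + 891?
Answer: 3079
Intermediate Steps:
B = 1898
(B + 3017) - 1836 = (1898 + 3017) - 1836 = 4915 - 1836 = 3079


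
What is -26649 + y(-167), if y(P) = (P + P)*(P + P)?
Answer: 84907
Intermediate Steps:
y(P) = 4*P² (y(P) = (2*P)*(2*P) = 4*P²)
-26649 + y(-167) = -26649 + 4*(-167)² = -26649 + 4*27889 = -26649 + 111556 = 84907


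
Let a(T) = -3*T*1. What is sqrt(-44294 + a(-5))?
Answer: I*sqrt(44279) ≈ 210.43*I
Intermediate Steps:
a(T) = -3*T
sqrt(-44294 + a(-5)) = sqrt(-44294 - 3*(-5)) = sqrt(-44294 + 15) = sqrt(-44279) = I*sqrt(44279)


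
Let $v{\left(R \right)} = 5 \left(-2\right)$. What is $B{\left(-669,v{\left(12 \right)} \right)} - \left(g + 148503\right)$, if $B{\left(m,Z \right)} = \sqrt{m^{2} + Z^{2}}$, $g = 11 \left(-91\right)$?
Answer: $-147502 + 17 \sqrt{1549} \approx -1.4683 \cdot 10^{5}$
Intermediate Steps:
$v{\left(R \right)} = -10$
$g = -1001$
$B{\left(m,Z \right)} = \sqrt{Z^{2} + m^{2}}$
$B{\left(-669,v{\left(12 \right)} \right)} - \left(g + 148503\right) = \sqrt{\left(-10\right)^{2} + \left(-669\right)^{2}} - \left(-1001 + 148503\right) = \sqrt{100 + 447561} - 147502 = \sqrt{447661} - 147502 = 17 \sqrt{1549} - 147502 = -147502 + 17 \sqrt{1549}$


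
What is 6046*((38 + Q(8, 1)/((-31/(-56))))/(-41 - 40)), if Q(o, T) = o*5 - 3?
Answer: -19649500/2511 ≈ -7825.4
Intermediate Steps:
Q(o, T) = -3 + 5*o (Q(o, T) = 5*o - 3 = -3 + 5*o)
6046*((38 + Q(8, 1)/((-31/(-56))))/(-41 - 40)) = 6046*((38 + (-3 + 5*8)/((-31/(-56))))/(-41 - 40)) = 6046*((38 + (-3 + 40)/((-31*(-1/56))))/(-81)) = 6046*((38 + 37/(31/56))*(-1/81)) = 6046*((38 + 37*(56/31))*(-1/81)) = 6046*((38 + 2072/31)*(-1/81)) = 6046*((3250/31)*(-1/81)) = 6046*(-3250/2511) = -19649500/2511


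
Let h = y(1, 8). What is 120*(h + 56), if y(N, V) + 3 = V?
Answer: 7320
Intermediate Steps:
y(N, V) = -3 + V
h = 5 (h = -3 + 8 = 5)
120*(h + 56) = 120*(5 + 56) = 120*61 = 7320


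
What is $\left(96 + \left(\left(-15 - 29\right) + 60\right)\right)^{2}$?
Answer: $12544$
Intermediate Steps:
$\left(96 + \left(\left(-15 - 29\right) + 60\right)\right)^{2} = \left(96 + \left(-44 + 60\right)\right)^{2} = \left(96 + 16\right)^{2} = 112^{2} = 12544$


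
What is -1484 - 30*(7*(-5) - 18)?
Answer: 106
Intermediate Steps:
-1484 - 30*(7*(-5) - 18) = -1484 - 30*(-35 - 18) = -1484 - 30*(-53) = -1484 + 1590 = 106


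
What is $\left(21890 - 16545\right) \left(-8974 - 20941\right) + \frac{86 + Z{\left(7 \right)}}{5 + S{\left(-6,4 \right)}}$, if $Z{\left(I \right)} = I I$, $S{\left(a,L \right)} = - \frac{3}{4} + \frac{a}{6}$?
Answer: $- \frac{2078643235}{13} \approx -1.599 \cdot 10^{8}$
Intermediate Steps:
$S{\left(a,L \right)} = - \frac{3}{4} + \frac{a}{6}$ ($S{\left(a,L \right)} = \left(-3\right) \frac{1}{4} + a \frac{1}{6} = - \frac{3}{4} + \frac{a}{6}$)
$Z{\left(I \right)} = I^{2}$
$\left(21890 - 16545\right) \left(-8974 - 20941\right) + \frac{86 + Z{\left(7 \right)}}{5 + S{\left(-6,4 \right)}} = \left(21890 - 16545\right) \left(-8974 - 20941\right) + \frac{86 + 7^{2}}{5 + \left(- \frac{3}{4} + \frac{1}{6} \left(-6\right)\right)} = 5345 \left(-29915\right) + \frac{86 + 49}{5 - \frac{7}{4}} = -159895675 + \frac{1}{5 - \frac{7}{4}} \cdot 135 = -159895675 + \frac{1}{\frac{13}{4}} \cdot 135 = -159895675 + \frac{4}{13} \cdot 135 = -159895675 + \frac{540}{13} = - \frac{2078643235}{13}$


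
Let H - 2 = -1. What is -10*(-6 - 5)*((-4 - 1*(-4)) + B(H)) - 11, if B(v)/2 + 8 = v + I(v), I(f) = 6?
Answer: -231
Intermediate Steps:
H = 1 (H = 2 - 1 = 1)
B(v) = -4 + 2*v (B(v) = -16 + 2*(v + 6) = -16 + 2*(6 + v) = -16 + (12 + 2*v) = -4 + 2*v)
-10*(-6 - 5)*((-4 - 1*(-4)) + B(H)) - 11 = -10*(-6 - 5)*((-4 - 1*(-4)) + (-4 + 2*1)) - 11 = -(-110)*((-4 + 4) + (-4 + 2)) - 11 = -(-110)*(0 - 2) - 11 = -(-110)*(-2) - 11 = -10*22 - 11 = -220 - 11 = -231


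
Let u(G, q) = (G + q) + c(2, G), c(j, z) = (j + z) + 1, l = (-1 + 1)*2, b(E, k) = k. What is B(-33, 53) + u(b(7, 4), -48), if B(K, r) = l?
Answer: -37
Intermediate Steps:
l = 0 (l = 0*2 = 0)
c(j, z) = 1 + j + z
B(K, r) = 0
u(G, q) = 3 + q + 2*G (u(G, q) = (G + q) + (1 + 2 + G) = (G + q) + (3 + G) = 3 + q + 2*G)
B(-33, 53) + u(b(7, 4), -48) = 0 + (3 - 48 + 2*4) = 0 + (3 - 48 + 8) = 0 - 37 = -37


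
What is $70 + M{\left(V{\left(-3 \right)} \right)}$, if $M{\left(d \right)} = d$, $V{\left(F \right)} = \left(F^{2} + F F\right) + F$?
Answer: $85$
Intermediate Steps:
$V{\left(F \right)} = F + 2 F^{2}$ ($V{\left(F \right)} = \left(F^{2} + F^{2}\right) + F = 2 F^{2} + F = F + 2 F^{2}$)
$70 + M{\left(V{\left(-3 \right)} \right)} = 70 - 3 \left(1 + 2 \left(-3\right)\right) = 70 - 3 \left(1 - 6\right) = 70 - -15 = 70 + 15 = 85$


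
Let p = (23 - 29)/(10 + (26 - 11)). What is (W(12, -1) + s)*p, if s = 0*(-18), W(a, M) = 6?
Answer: -36/25 ≈ -1.4400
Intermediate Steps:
s = 0
p = -6/25 (p = -6/(10 + 15) = -6/25 ≈ -0.24000)
(W(12, -1) + s)*p = (6 + 0)*(-6/25) = 6*(-6/25) = -36/25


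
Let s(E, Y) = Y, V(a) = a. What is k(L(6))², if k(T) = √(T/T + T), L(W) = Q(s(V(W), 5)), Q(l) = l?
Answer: 6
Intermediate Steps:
L(W) = 5
k(T) = √(1 + T)
k(L(6))² = (√(1 + 5))² = (√6)² = 6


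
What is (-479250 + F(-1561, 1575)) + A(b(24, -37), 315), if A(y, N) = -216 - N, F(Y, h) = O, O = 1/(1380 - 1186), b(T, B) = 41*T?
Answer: -93077513/194 ≈ -4.7978e+5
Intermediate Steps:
O = 1/194 ≈ 0.0051546
F(Y, h) = 1/194
(-479250 + F(-1561, 1575)) + A(b(24, -37), 315) = (-479250 + 1/194) + (-216 - 1*315) = -92974499/194 + (-216 - 315) = -92974499/194 - 531 = -93077513/194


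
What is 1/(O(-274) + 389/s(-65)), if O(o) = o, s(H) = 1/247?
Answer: 1/95809 ≈ 1.0437e-5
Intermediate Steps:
s(H) = 1/247
1/(O(-274) + 389/s(-65)) = 1/(-274 + 389/(1/247)) = 1/(-274 + 389*247) = 1/(-274 + 96083) = 1/95809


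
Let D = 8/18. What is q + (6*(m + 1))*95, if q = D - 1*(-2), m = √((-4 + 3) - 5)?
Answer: 5152/9 + 570*I*√6 ≈ 572.44 + 1396.2*I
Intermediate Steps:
m = I*√6 (m = √(-1 - 5) = √(-6) = I*√6 ≈ 2.4495*I)
D = 4/9 (D = 8*(1/18) = 4/9 ≈ 0.44444)
q = 22/9 (q = 4/9 - 1*(-2) = 4/9 + 2 = 22/9 ≈ 2.4444)
q + (6*(m + 1))*95 = 22/9 + (6*(I*√6 + 1))*95 = 22/9 + (6*(1 + I*√6))*95 = 22/9 + (6 + 6*I*√6)*95 = 22/9 + (570 + 570*I*√6) = 5152/9 + 570*I*√6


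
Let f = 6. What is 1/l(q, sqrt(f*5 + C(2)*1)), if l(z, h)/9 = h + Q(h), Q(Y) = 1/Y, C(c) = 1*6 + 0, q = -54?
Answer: 2/111 ≈ 0.018018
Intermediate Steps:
C(c) = 6 (C(c) = 6 + 0 = 6)
l(z, h) = 9*h + 9/h (l(z, h) = 9*(h + 1/h) = 9*h + 9/h)
1/l(q, sqrt(f*5 + C(2)*1)) = 1/(9*sqrt(6*5 + 6*1) + 9/(sqrt(6*5 + 6*1))) = 1/(9*sqrt(30 + 6) + 9/(sqrt(30 + 6))) = 1/(9*sqrt(36) + 9/(sqrt(36))) = 1/(9*6 + 9/6) = 1/(54 + 9*(1/6)) = 1/(54 + 3/2) = 1/(111/2) = 2/111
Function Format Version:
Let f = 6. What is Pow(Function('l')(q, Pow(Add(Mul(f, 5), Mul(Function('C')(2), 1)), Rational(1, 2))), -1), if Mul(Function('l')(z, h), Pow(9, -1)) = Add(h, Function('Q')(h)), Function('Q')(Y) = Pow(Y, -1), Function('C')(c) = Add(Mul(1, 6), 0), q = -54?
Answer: Rational(2, 111) ≈ 0.018018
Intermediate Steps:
Function('C')(c) = 6 (Function('C')(c) = Add(6, 0) = 6)
Function('l')(z, h) = Add(Mul(9, h), Mul(9, Pow(h, -1))) (Function('l')(z, h) = Mul(9, Add(h, Pow(h, -1))) = Add(Mul(9, h), Mul(9, Pow(h, -1))))
Pow(Function('l')(q, Pow(Add(Mul(f, 5), Mul(Function('C')(2), 1)), Rational(1, 2))), -1) = Pow(Add(Mul(9, Pow(Add(Mul(6, 5), Mul(6, 1)), Rational(1, 2))), Mul(9, Pow(Pow(Add(Mul(6, 5), Mul(6, 1)), Rational(1, 2)), -1))), -1) = Pow(Add(Mul(9, Pow(Add(30, 6), Rational(1, 2))), Mul(9, Pow(Pow(Add(30, 6), Rational(1, 2)), -1))), -1) = Pow(Add(Mul(9, Pow(36, Rational(1, 2))), Mul(9, Pow(Pow(36, Rational(1, 2)), -1))), -1) = Pow(Add(Mul(9, 6), Mul(9, Pow(6, -1))), -1) = Pow(Add(54, Mul(9, Rational(1, 6))), -1) = Pow(Add(54, Rational(3, 2)), -1) = Pow(Rational(111, 2), -1) = Rational(2, 111)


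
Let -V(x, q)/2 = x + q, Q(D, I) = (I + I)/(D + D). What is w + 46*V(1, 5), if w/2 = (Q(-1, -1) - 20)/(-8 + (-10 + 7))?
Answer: -6034/11 ≈ -548.54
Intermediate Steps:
Q(D, I) = I/D (Q(D, I) = (2*I)/((2*D)) = (2*I)*(1/(2*D)) = I/D)
w = 38/11 (w = 2*((-1/(-1) - 20)/(-8 + (-10 + 7))) = 2*((-1*(-1) - 20)/(-8 - 3)) = 2*((1 - 20)/(-11)) = 2*(-19*(-1/11)) = 2*(19/11) = 38/11 ≈ 3.4545)
V(x, q) = -2*q - 2*x (V(x, q) = -2*(x + q) = -2*(q + x) = -2*q - 2*x)
w + 46*V(1, 5) = 38/11 + 46*(-2*5 - 2*1) = 38/11 + 46*(-10 - 2) = 38/11 + 46*(-12) = 38/11 - 552 = -6034/11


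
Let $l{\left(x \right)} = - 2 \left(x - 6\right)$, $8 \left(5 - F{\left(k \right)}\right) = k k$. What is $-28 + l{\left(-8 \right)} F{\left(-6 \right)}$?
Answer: $-14$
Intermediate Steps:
$F{\left(k \right)} = 5 - \frac{k^{2}}{8}$ ($F{\left(k \right)} = 5 - \frac{k k}{8} = 5 - \frac{k^{2}}{8}$)
$l{\left(x \right)} = 12 - 2 x$ ($l{\left(x \right)} = - 2 \left(x - 6\right) = - 2 \left(-6 + x\right) = 12 - 2 x$)
$-28 + l{\left(-8 \right)} F{\left(-6 \right)} = -28 + \left(12 - -16\right) \left(5 - \frac{\left(-6\right)^{2}}{8}\right) = -28 + \left(12 + 16\right) \left(5 - \frac{9}{2}\right) = -28 + 28 \left(5 - \frac{9}{2}\right) = -28 + 28 \cdot \frac{1}{2} = -28 + 14 = -14$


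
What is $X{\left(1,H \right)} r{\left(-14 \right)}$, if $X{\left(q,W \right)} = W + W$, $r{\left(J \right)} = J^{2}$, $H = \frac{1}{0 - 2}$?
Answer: $-196$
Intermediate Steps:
$H = - \frac{1}{2}$ ($H = \frac{1}{-2} = - \frac{1}{2} \approx -0.5$)
$X{\left(q,W \right)} = 2 W$
$X{\left(1,H \right)} r{\left(-14 \right)} = 2 \left(- \frac{1}{2}\right) \left(-14\right)^{2} = \left(-1\right) 196 = -196$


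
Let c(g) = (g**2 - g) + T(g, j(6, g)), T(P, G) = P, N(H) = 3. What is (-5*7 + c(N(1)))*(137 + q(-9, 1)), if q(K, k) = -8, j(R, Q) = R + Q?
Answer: -3354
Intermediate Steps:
j(R, Q) = Q + R
c(g) = g**2 (c(g) = (g**2 - g) + g = g**2)
(-5*7 + c(N(1)))*(137 + q(-9, 1)) = (-5*7 + 3**2)*(137 - 8) = (-35 + 9)*129 = -26*129 = -3354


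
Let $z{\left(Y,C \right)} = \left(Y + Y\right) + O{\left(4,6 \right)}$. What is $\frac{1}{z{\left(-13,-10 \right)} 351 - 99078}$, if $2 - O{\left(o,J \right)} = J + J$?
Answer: $- \frac{1}{111714} \approx -8.9514 \cdot 10^{-6}$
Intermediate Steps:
$O{\left(o,J \right)} = 2 - 2 J$ ($O{\left(o,J \right)} = 2 - \left(J + J\right) = 2 - 2 J$)
$z{\left(Y,C \right)} = -10 + 2 Y$ ($z{\left(Y,C \right)} = \left(Y + Y\right) + \left(2 - 12\right) = 2 Y + \left(2 - 12\right) = 2 Y - 10 = -10 + 2 Y$)
$\frac{1}{z{\left(-13,-10 \right)} 351 - 99078} = \frac{1}{\left(-10 + 2 \left(-13\right)\right) 351 - 99078} = \frac{1}{\left(-10 - 26\right) 351 - 99078} = \frac{1}{\left(-36\right) 351 - 99078} = \frac{1}{-12636 - 99078} = \frac{1}{-111714} = - \frac{1}{111714}$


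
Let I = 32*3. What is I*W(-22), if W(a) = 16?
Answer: 1536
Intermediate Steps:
I = 96
I*W(-22) = 96*16 = 1536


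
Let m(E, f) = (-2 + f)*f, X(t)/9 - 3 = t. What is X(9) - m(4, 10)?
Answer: 28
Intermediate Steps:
X(t) = 27 + 9*t
m(E, f) = f*(-2 + f)
X(9) - m(4, 10) = (27 + 9*9) - 10*(-2 + 10) = (27 + 81) - 10*8 = 108 - 1*80 = 108 - 80 = 28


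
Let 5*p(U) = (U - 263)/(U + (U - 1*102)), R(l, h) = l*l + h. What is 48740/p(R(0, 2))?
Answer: 23882600/261 ≈ 91504.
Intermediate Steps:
R(l, h) = h + l² (R(l, h) = l² + h = h + l²)
p(U) = (-263 + U)/(5*(-102 + 2*U)) (p(U) = ((U - 263)/(U + (U - 1*102)))/5 = ((-263 + U)/(U + (U - 102)))/5 = ((-263 + U)/(U + (-102 + U)))/5 = ((-263 + U)/(-102 + 2*U))/5 = (-263 + U)/(5*(-102 + 2*U)))
48740/p(R(0, 2)) = 48740/(((-263 + (2 + 0²))/(10*(-51 + (2 + 0²))))) = 48740/(((-263 + (2 + 0))/(10*(-51 + (2 + 0))))) = 48740/(((-263 + 2)/(10*(-51 + 2)))) = 48740/(((⅒)*(-261)/(-49))) = 48740/(((⅒)*(-1/49)*(-261))) = 48740/(261/490) = 48740*(490/261) = 23882600/261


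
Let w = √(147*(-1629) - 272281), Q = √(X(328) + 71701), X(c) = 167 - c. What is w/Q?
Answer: 8*I*√729635/2555 ≈ 2.6746*I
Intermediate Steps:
Q = 14*√365 (Q = √((167 - 1*328) + 71701) = √((167 - 328) + 71701) = √(-161 + 71701) = √71540 = 14*√365 ≈ 267.47)
w = 16*I*√1999 (w = √(-239463 - 272281) = √(-511744) = 16*I*√1999 ≈ 715.36*I)
w/Q = (16*I*√1999)/((14*√365)) = (16*I*√1999)*(√365/5110) = 8*I*√729635/2555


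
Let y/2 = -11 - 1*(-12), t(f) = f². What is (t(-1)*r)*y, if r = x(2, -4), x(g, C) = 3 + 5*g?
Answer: 26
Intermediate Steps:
r = 13 (r = 3 + 5*2 = 3 + 10 = 13)
y = 2 (y = 2*(-11 - 1*(-12)) = 2*(-11 + 12) = 2*1 = 2)
(t(-1)*r)*y = ((-1)²*13)*2 = (1*13)*2 = 13*2 = 26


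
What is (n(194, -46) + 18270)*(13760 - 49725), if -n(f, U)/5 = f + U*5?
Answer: -663554250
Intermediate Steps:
n(f, U) = -25*U - 5*f (n(f, U) = -5*(f + U*5) = -5*(f + 5*U) = -25*U - 5*f)
(n(194, -46) + 18270)*(13760 - 49725) = ((-25*(-46) - 5*194) + 18270)*(13760 - 49725) = ((1150 - 970) + 18270)*(-35965) = (180 + 18270)*(-35965) = 18450*(-35965) = -663554250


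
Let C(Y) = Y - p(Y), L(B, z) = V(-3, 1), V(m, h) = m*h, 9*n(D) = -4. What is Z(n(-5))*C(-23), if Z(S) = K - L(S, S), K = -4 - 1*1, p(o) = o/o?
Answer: 48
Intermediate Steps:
n(D) = -4/9 (n(D) = (1/9)*(-4) = -4/9)
V(m, h) = h*m
p(o) = 1
L(B, z) = -3 (L(B, z) = 1*(-3) = -3)
K = -5 (K = -4 - 1 = -5)
C(Y) = -1 + Y (C(Y) = Y - 1*1 = Y - 1 = -1 + Y)
Z(S) = -2 (Z(S) = -5 - 1*(-3) = -5 + 3 = -2)
Z(n(-5))*C(-23) = -2*(-1 - 23) = -2*(-24) = 48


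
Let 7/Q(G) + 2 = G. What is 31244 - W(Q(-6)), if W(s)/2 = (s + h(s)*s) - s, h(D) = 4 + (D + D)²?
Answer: 2000407/64 ≈ 31256.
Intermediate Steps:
Q(G) = 7/(-2 + G)
h(D) = 4 + 4*D² (h(D) = 4 + (2*D)² = 4 + 4*D²)
W(s) = 2*s*(4 + 4*s²) (W(s) = 2*((s + (4 + 4*s²)*s) - s) = 2*((s + s*(4 + 4*s²)) - s) = 2*(s*(4 + 4*s²)) = 2*s*(4 + 4*s²))
31244 - W(Q(-6)) = 31244 - 8*7/(-2 - 6)*(1 + (7/(-2 - 6))²) = 31244 - 8*7/(-8)*(1 + (7/(-8))²) = 31244 - 8*7*(-⅛)*(1 + (7*(-⅛))²) = 31244 - 8*(-7)*(1 + (-7/8)²)/8 = 31244 - 8*(-7)*(1 + 49/64)/8 = 31244 - 8*(-7)*113/(8*64) = 31244 - 1*(-791/64) = 31244 + 791/64 = 2000407/64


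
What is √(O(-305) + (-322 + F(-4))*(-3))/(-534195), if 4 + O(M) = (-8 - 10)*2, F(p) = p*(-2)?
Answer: -√902/534195 ≈ -5.6222e-5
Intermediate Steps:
F(p) = -2*p
O(M) = -40 (O(M) = -4 + (-8 - 10)*2 = -4 - 18*2 = -4 - 36 = -40)
√(O(-305) + (-322 + F(-4))*(-3))/(-534195) = √(-40 + (-322 - 2*(-4))*(-3))/(-534195) = √(-40 + (-322 + 8)*(-3))*(-1/534195) = √(-40 - 314*(-3))*(-1/534195) = √(-40 + 942)*(-1/534195) = √902*(-1/534195) = -√902/534195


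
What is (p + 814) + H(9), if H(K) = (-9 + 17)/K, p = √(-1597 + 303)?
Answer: 7334/9 + I*√1294 ≈ 814.89 + 35.972*I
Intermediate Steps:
p = I*√1294 (p = √(-1294) = I*√1294 ≈ 35.972*I)
H(K) = 8/K
(p + 814) + H(9) = (I*√1294 + 814) + 8/9 = (814 + I*√1294) + 8*(⅑) = (814 + I*√1294) + 8/9 = 7334/9 + I*√1294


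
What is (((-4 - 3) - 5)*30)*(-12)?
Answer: 4320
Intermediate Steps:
(((-4 - 3) - 5)*30)*(-12) = ((-7 - 5)*30)*(-12) = -12*30*(-12) = -360*(-12) = 4320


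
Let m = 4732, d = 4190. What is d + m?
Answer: 8922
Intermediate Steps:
d + m = 4190 + 4732 = 8922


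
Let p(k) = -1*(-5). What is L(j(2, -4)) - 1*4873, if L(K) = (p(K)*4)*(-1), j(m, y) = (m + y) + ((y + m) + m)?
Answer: -4893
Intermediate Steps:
p(k) = 5
j(m, y) = 2*y + 3*m (j(m, y) = (m + y) + ((m + y) + m) = (m + y) + (y + 2*m) = 2*y + 3*m)
L(K) = -20 (L(K) = (5*4)*(-1) = 20*(-1) = -20)
L(j(2, -4)) - 1*4873 = -20 - 1*4873 = -20 - 4873 = -4893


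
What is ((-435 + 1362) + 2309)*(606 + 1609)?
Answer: 7167740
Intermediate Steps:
((-435 + 1362) + 2309)*(606 + 1609) = (927 + 2309)*2215 = 3236*2215 = 7167740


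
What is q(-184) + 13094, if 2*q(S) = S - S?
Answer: 13094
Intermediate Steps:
q(S) = 0 (q(S) = (S - S)/2 = (1/2)*0 = 0)
q(-184) + 13094 = 0 + 13094 = 13094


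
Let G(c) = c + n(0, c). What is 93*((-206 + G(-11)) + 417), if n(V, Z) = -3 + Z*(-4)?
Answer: 22413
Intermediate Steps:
n(V, Z) = -3 - 4*Z
G(c) = -3 - 3*c (G(c) = c + (-3 - 4*c) = -3 - 3*c)
93*((-206 + G(-11)) + 417) = 93*((-206 + (-3 - 3*(-11))) + 417) = 93*((-206 + (-3 + 33)) + 417) = 93*((-206 + 30) + 417) = 93*(-176 + 417) = 93*241 = 22413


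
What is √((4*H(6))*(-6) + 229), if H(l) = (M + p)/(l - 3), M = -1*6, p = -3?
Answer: √301 ≈ 17.349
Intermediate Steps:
M = -6
H(l) = -9/(-3 + l) (H(l) = (-6 - 3)/(l - 3) = -9/(-3 + l))
√((4*H(6))*(-6) + 229) = √((4*(-9/(-3 + 6)))*(-6) + 229) = √((4*(-9/3))*(-6) + 229) = √((4*(-9*⅓))*(-6) + 229) = √((4*(-3))*(-6) + 229) = √(-12*(-6) + 229) = √(72 + 229) = √301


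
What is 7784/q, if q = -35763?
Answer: -1112/5109 ≈ -0.21766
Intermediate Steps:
7784/q = 7784/(-35763) = 7784*(-1/35763) = -1112/5109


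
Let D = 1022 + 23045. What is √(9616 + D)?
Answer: √33683 ≈ 183.53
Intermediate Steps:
D = 24067
√(9616 + D) = √(9616 + 24067) = √33683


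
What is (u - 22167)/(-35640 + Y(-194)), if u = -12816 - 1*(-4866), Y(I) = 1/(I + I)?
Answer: 11685396/13828321 ≈ 0.84503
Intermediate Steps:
Y(I) = 1/(2*I)
u = -7950 (u = -12816 + 4866 = -7950)
(u - 22167)/(-35640 + Y(-194)) = (-7950 - 22167)/(-35640 + (1/2)/(-194)) = -30117/(-35640 + (1/2)*(-1/194)) = -30117/(-35640 - 1/388) = -30117/(-13828321/388) = -30117*(-388/13828321) = 11685396/13828321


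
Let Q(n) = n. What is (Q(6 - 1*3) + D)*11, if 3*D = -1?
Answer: 88/3 ≈ 29.333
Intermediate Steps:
D = -⅓ (D = (⅓)*(-1) = -⅓ ≈ -0.33333)
(Q(6 - 1*3) + D)*11 = ((6 - 1*3) - ⅓)*11 = ((6 - 3) - ⅓)*11 = (3 - ⅓)*11 = (8/3)*11 = 88/3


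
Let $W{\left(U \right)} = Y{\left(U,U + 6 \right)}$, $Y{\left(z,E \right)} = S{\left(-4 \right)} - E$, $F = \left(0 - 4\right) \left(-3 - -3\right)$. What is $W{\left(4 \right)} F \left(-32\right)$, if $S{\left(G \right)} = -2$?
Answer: $0$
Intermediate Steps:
$F = 0$ ($F = - 4 \left(-3 + 3\right) = \left(-4\right) 0 = 0$)
$Y{\left(z,E \right)} = -2 - E$
$W{\left(U \right)} = -8 - U$ ($W{\left(U \right)} = -2 - \left(U + 6\right) = -2 - \left(6 + U\right) = -8 - U$)
$W{\left(4 \right)} F \left(-32\right) = \left(-8 - 4\right) 0 \left(-32\right) = \left(-12\right) 0 \left(-32\right) = 0 \left(-32\right) = 0$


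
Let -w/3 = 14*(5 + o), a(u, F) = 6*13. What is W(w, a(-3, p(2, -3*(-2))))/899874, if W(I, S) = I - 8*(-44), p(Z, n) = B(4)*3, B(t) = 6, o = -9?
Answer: 260/449937 ≈ 0.00057786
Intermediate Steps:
p(Z, n) = 18 (p(Z, n) = 6*3 = 18)
a(u, F) = 78
w = 168 (w = -42*(5 - 9) = -42*(-4) = -3*(-56) = 168)
W(I, S) = 352 + I (W(I, S) = I + 352 = 352 + I)
W(w, a(-3, p(2, -3*(-2))))/899874 = (352 + 168)/899874 = 520*(1/899874) = 260/449937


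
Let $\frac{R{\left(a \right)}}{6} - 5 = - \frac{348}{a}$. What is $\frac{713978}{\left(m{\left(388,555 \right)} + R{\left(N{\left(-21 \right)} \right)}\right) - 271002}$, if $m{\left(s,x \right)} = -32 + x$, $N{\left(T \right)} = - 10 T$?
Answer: $- \frac{24989230}{9466063} \approx -2.6399$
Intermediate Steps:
$R{\left(a \right)} = 30 - \frac{2088}{a}$ ($R{\left(a \right)} = 30 + 6 \left(- \frac{348}{a}\right) = 30 - \frac{2088}{a}$)
$\frac{713978}{\left(m{\left(388,555 \right)} + R{\left(N{\left(-21 \right)} \right)}\right) - 271002} = \frac{713978}{\left(\left(-32 + 555\right) + \left(30 - \frac{2088}{\left(-10\right) \left(-21\right)}\right)\right) - 271002} = \frac{713978}{\left(523 + \left(30 - \frac{2088}{210}\right)\right) - 271002} = \frac{713978}{\left(523 + \left(30 - \frac{348}{35}\right)\right) - 271002} = \frac{713978}{\left(523 + \frac{702}{35}\right) - 271002} = \frac{713978}{\frac{19007}{35} - 271002} = \frac{713978}{- \frac{9466063}{35}} = 713978 \left(- \frac{35}{9466063}\right) = - \frac{24989230}{9466063}$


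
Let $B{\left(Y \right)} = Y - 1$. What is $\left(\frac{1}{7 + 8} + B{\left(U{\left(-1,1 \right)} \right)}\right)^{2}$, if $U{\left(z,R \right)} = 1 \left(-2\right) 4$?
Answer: $\frac{17956}{225} \approx 79.804$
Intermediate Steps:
$U{\left(z,R \right)} = -8$ ($U{\left(z,R \right)} = \left(-2\right) 4 = -8$)
$B{\left(Y \right)} = -1 + Y$
$\left(\frac{1}{7 + 8} + B{\left(U{\left(-1,1 \right)} \right)}\right)^{2} = \left(\frac{1}{7 + 8} - 9\right)^{2} = \left(\frac{1}{15} - 9\right)^{2} = \left(- \frac{134}{15}\right)^{2} = \frac{17956}{225}$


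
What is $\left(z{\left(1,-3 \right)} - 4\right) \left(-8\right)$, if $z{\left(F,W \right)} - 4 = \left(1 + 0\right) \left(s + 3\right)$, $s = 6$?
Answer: $-72$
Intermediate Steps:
$z{\left(F,W \right)} = 13$ ($z{\left(F,W \right)} = 4 + \left(1 + 0\right) \left(6 + 3\right) = 4 + 1 \cdot 9 = 4 + 9 = 13$)
$\left(z{\left(1,-3 \right)} - 4\right) \left(-8\right) = \left(13 - 4\right) \left(-8\right) = 9 \left(-8\right) = -72$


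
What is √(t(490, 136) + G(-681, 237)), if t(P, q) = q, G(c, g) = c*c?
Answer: √463897 ≈ 681.10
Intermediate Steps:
G(c, g) = c²
√(t(490, 136) + G(-681, 237)) = √(136 + (-681)²) = √(136 + 463761) = √463897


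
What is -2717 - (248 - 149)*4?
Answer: -3113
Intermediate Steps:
-2717 - (248 - 149)*4 = -2717 - 99*4 = -2717 - 1*396 = -2717 - 396 = -3113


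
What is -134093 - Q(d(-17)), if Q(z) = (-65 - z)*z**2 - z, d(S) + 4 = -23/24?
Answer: -1833364175/13824 ≈ -1.3262e+5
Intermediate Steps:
d(S) = -119/24 (d(S) = -4 - 23/24 = -119/24)
Q(z) = -z + z**2*(-65 - z) (Q(z) = z**2*(-65 - z) - z = -z + z**2*(-65 - z))
-134093 - Q(d(-17)) = -134093 - (-1)*(-119)*(1 + (-119/24)**2 + 65*(-119/24))/24 = -134093 - (-1)*(-119)*(1 + 14161/576 - 7735/24)/24 = -134093 - (-1)*(-119)*(-170903)/(24*576) = -134093 - 1*(-20337457/13824) = -134093 + 20337457/13824 = -1833364175/13824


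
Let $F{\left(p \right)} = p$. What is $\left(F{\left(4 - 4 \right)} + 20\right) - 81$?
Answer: $-61$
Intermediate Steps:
$\left(F{\left(4 - 4 \right)} + 20\right) - 81 = \left(\left(4 - 4\right) + 20\right) - 81 = \left(0 + 20\right) - 81 = 20 - 81 = -61$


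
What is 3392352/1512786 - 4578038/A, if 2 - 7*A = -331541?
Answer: -7892405332990/83592268133 ≈ -94.416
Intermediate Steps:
A = 331543/7 (A = 2/7 - 1/7*(-331541) = 2/7 + 47363 = 331543/7 ≈ 47363.)
3392352/1512786 - 4578038/A = 3392352/1512786 - 4578038/331543/7 = 3392352*(1/1512786) - 4578038*7/331543 = 565392/252131 - 32046266/331543 = -7892405332990/83592268133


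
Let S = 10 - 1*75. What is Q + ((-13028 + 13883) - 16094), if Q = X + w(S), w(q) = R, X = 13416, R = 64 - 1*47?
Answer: -1806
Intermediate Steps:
R = 17 (R = 64 - 47 = 17)
S = -65 (S = 10 - 75 = -65)
w(q) = 17
Q = 13433 (Q = 13416 + 17 = 13433)
Q + ((-13028 + 13883) - 16094) = 13433 + ((-13028 + 13883) - 16094) = 13433 + (855 - 16094) = 13433 - 15239 = -1806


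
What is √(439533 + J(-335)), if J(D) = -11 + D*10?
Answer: 2*√109043 ≈ 660.43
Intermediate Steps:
J(D) = -11 + 10*D
√(439533 + J(-335)) = √(439533 + (-11 + 10*(-335))) = √(439533 + (-11 - 3350)) = √(439533 - 3361) = √436172 = 2*√109043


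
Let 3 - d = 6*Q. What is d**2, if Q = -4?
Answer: 729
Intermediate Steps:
d = 27 (d = 3 - 6*(-4) = 3 - 1*(-24) = 3 + 24 = 27)
d**2 = 27**2 = 729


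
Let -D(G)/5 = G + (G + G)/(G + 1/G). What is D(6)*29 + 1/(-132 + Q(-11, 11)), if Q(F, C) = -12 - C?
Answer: -6607687/5735 ≈ -1152.2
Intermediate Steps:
D(G) = -5*G - 10*G/(G + 1/G) (D(G) = -5*(G + (G + G)/(G + 1/G)) = -5*(G + (2*G)/(G + 1/G)) = -5*(G + 2*G/(G + 1/G)) = -5*G - 10*G/(G + 1/G))
D(6)*29 + 1/(-132 + Q(-11, 11)) = -5*6*(1 + 6² + 2*6)/(1 + 6²)*29 + 1/(-132 + (-12 - 1*11)) = -5*6*(1 + 36 + 12)/(1 + 36)*29 + 1/(-132 + (-12 - 11)) = -5*6*49/37*29 + 1/(-132 - 23) = -5*6*1/37*49*29 + 1/(-155) = -1470/37*29 - 1/155 = -42630/37 - 1/155 = -6607687/5735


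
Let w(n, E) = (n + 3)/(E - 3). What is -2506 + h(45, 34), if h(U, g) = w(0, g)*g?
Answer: -77584/31 ≈ -2502.7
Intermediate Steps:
w(n, E) = (3 + n)/(-3 + E)
h(U, g) = 3*g/(-3 + g) (h(U, g) = ((3 + 0)/(-3 + g))*g = (3/(-3 + g))*g = 3*g/(-3 + g))
-2506 + h(45, 34) = -2506 + 3*34/(-3 + 34) = -2506 + 3*34/31 = -2506 + 3*34*(1/31) = -2506 + 102/31 = -77584/31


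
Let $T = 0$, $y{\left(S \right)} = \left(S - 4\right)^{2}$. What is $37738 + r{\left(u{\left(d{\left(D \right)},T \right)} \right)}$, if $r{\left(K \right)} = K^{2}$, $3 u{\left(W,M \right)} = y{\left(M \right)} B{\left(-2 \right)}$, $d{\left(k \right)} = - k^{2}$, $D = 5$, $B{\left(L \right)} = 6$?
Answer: $38762$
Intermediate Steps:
$y{\left(S \right)} = \left(-4 + S\right)^{2}$
$u{\left(W,M \right)} = 2 \left(-4 + M\right)^{2}$ ($u{\left(W,M \right)} = \frac{\left(-4 + M\right)^{2} \cdot 6}{3} = \frac{6 \left(-4 + M\right)^{2}}{3} = 2 \left(-4 + M\right)^{2}$)
$37738 + r{\left(u{\left(d{\left(D \right)},T \right)} \right)} = 37738 + \left(2 \left(-4 + 0\right)^{2}\right)^{2} = 37738 + \left(2 \left(-4\right)^{2}\right)^{2} = 37738 + \left(2 \cdot 16\right)^{2} = 37738 + 32^{2} = 37738 + 1024 = 38762$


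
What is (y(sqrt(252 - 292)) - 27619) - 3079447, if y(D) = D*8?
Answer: -3107066 + 16*I*sqrt(10) ≈ -3.1071e+6 + 50.596*I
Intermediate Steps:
y(D) = 8*D
(y(sqrt(252 - 292)) - 27619) - 3079447 = (8*sqrt(252 - 292) - 27619) - 3079447 = (8*sqrt(-40) - 27619) - 3079447 = (8*(2*I*sqrt(10)) - 27619) - 3079447 = (16*I*sqrt(10) - 27619) - 3079447 = (-27619 + 16*I*sqrt(10)) - 3079447 = -3107066 + 16*I*sqrt(10)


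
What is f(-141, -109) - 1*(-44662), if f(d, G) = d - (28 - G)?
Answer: 44384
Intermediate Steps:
f(d, G) = -28 + G + d (f(d, G) = d + (-28 + G) = -28 + G + d)
f(-141, -109) - 1*(-44662) = (-28 - 109 - 141) - 1*(-44662) = -278 + 44662 = 44384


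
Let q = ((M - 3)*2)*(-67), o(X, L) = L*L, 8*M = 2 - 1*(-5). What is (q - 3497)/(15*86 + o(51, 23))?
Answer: -12849/7276 ≈ -1.7659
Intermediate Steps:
M = 7/8 (M = (2 - 1*(-5))/8 = (2 + 5)/8 = (⅛)*7 = 7/8 ≈ 0.87500)
o(X, L) = L²
q = 1139/4 (q = ((7/8 - 3)*2)*(-67) = -17/8*2*(-67) = -17/4*(-67) = 1139/4 ≈ 284.75)
(q - 3497)/(15*86 + o(51, 23)) = (1139/4 - 3497)/(15*86 + 23²) = -12849/(4*(1290 + 529)) = -12849/4/1819 = -12849/4*1/1819 = -12849/7276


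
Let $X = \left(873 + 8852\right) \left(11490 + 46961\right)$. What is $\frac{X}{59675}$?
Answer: $\frac{22737439}{2387} \approx 9525.5$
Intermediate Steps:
$X = 568435975$ ($X = 9725 \cdot 58451 = 568435975$)
$\frac{X}{59675} = \frac{568435975}{59675} = 568435975 \cdot \frac{1}{59675} = \frac{22737439}{2387}$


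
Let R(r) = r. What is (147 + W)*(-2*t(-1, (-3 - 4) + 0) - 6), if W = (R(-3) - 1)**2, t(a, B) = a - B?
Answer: -2934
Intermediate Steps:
W = 16 (W = (-3 - 1)**2 = (-4)**2 = 16)
(147 + W)*(-2*t(-1, (-3 - 4) + 0) - 6) = (147 + 16)*(-2*(-1 - ((-3 - 4) + 0)) - 6) = 163*(-2*(-1 - (-7 + 0)) - 6) = 163*(-2*(-1 - 1*(-7)) - 6) = 163*(-2*(-1 + 7) - 6) = 163*(-2*6 - 6) = 163*(-12 - 6) = 163*(-18) = -2934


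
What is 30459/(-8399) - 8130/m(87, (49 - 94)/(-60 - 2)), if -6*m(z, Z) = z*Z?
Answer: 561830059/730713 ≈ 768.88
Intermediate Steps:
m(z, Z) = -Z*z/6 (m(z, Z) = -z*Z/6 = -Z*z/6)
30459/(-8399) - 8130/m(87, (49 - 94)/(-60 - 2)) = 30459/(-8399) - 8130*(-2*(-60 - 2)/(29*(49 - 94))) = 30459*(-1/8399) - 8130/((-⅙*(-45/(-62))*87)) = -30459/8399 - 8130/((-⅙*(-45*(-1/62))*87)) = -30459/8399 - 8130/((-⅙*45/62*87)) = -30459/8399 - 8130/(-1305/124) = -30459/8399 - 8130*(-124/1305) = -30459/8399 + 67208/87 = 561830059/730713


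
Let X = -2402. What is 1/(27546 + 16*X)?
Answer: -1/10886 ≈ -9.1861e-5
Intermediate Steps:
1/(27546 + 16*X) = 1/(27546 + 16*(-2402)) = 1/(27546 - 38432) = 1/(-10886) = -1/10886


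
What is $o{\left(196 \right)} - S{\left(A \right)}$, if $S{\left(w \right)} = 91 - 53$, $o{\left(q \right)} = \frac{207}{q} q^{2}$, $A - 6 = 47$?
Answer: $40534$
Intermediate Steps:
$A = 53$ ($A = 6 + 47 = 53$)
$o{\left(q \right)} = 207 q$
$S{\left(w \right)} = 38$ ($S{\left(w \right)} = 91 - 53 = 38$)
$o{\left(196 \right)} - S{\left(A \right)} = 207 \cdot 196 - 38 = 40572 - 38 = 40534$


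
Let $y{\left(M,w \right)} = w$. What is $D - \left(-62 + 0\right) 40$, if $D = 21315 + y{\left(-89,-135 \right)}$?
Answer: $23660$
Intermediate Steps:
$D = 21180$ ($D = 21315 - 135 = 21180$)
$D - \left(-62 + 0\right) 40 = 21180 - \left(-62 + 0\right) 40 = 21180 - \left(-62\right) 40 = 21180 - -2480 = 21180 + 2480 = 23660$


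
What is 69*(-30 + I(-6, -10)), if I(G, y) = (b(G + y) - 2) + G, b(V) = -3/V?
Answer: -41745/16 ≈ -2609.1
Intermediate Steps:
I(G, y) = -2 + G - 3/(G + y) (I(G, y) = (-3/(G + y) - 2) + G = (-2 - 3/(G + y)) + G = -2 + G - 3/(G + y))
69*(-30 + I(-6, -10)) = 69*(-30 + (-3 + (-2 - 6)*(-6 - 10))/(-6 - 10)) = 69*(-30 + (-3 - 8*(-16))/(-16)) = 69*(-30 - (-3 + 128)/16) = 69*(-30 - 1/16*125) = 69*(-30 - 125/16) = 69*(-605/16) = -41745/16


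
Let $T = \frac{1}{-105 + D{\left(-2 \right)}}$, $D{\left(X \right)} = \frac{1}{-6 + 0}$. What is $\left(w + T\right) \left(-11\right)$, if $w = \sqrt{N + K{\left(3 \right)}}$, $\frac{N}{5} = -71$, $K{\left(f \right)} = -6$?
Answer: $\frac{66}{631} - 209 i \approx 0.1046 - 209.0 i$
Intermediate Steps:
$D{\left(X \right)} = - \frac{1}{6}$ ($D{\left(X \right)} = \frac{1}{-6} = - \frac{1}{6}$)
$N = -355$ ($N = 5 \left(-71\right) = -355$)
$w = 19 i$ ($w = \sqrt{-355 - 6} = \sqrt{-361} = 19 i \approx 19.0 i$)
$T = - \frac{6}{631}$ ($T = \frac{1}{-105 - \frac{1}{6}} = \frac{1}{- \frac{631}{6}} = - \frac{6}{631} \approx -0.0095087$)
$\left(w + T\right) \left(-11\right) = \left(19 i - \frac{6}{631}\right) \left(-11\right) = \left(- \frac{6}{631} + 19 i\right) \left(-11\right) = \frac{66}{631} - 209 i$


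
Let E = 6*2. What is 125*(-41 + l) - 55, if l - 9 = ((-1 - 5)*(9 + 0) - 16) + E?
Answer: -11305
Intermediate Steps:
E = 12
l = -49 (l = 9 + (((-1 - 5)*(9 + 0) - 16) + 12) = 9 + ((-6*9 - 16) + 12) = 9 + ((-54 - 16) + 12) = 9 + (-70 + 12) = 9 - 58 = -49)
125*(-41 + l) - 55 = 125*(-41 - 49) - 55 = 125*(-90) - 55 = -11250 - 55 = -11305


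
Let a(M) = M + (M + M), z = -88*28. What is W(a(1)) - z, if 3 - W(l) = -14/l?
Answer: 7415/3 ≈ 2471.7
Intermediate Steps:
z = -2464
a(M) = 3*M (a(M) = M + 2*M = 3*M)
W(l) = 3 + 14/l (W(l) = 3 - (-14)/l = 3 + 14/l)
W(a(1)) - z = (3 + 14/((3*1))) - 1*(-2464) = (3 + 14/3) + 2464 = 23/3 + 2464 = 7415/3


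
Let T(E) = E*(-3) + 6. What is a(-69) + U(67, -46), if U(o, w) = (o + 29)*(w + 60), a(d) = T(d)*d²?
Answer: 1015437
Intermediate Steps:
T(E) = 6 - 3*E (T(E) = -3*E + 6 = 6 - 3*E)
a(d) = d²*(6 - 3*d) (a(d) = (6 - 3*d)*d² = d²*(6 - 3*d))
U(o, w) = (29 + o)*(60 + w)
a(-69) + U(67, -46) = 3*(-69)²*(2 - 1*(-69)) + (1740 + 29*(-46) + 60*67 + 67*(-46)) = 3*4761*(2 + 69) + (1740 - 1334 + 4020 - 3082) = 3*4761*71 + 1344 = 1014093 + 1344 = 1015437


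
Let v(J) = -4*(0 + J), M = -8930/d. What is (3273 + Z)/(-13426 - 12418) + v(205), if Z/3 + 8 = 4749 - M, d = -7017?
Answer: -24804594667/30224558 ≈ -820.68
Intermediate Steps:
M = 8930/7017 (M = -8930/(-7017) = -8930*(-1/7017) = 8930/7017 ≈ 1.2726)
Z = 33258667/2339 (Z = -24 + 3*(4749 - 1*8930/7017) = -24 + 3*(4749 - 8930/7017) = -24 + 3*(33314803/7017) = -24 + 33314803/2339 = 33258667/2339 ≈ 14219.)
v(J) = -4*J
(3273 + Z)/(-13426 - 12418) + v(205) = (3273 + 33258667/2339)/(-13426 - 12418) - 4*205 = (40914214/2339)/(-25844) - 820 = (40914214/2339)*(-1/25844) - 820 = -20457107/30224558 - 820 = -24804594667/30224558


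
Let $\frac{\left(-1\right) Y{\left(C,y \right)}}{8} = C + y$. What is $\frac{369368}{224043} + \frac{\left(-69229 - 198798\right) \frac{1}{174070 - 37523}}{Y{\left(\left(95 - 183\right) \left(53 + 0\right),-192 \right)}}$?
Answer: $\frac{1959281263941847}{1188453536591808} \approx 1.6486$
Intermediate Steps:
$Y{\left(C,y \right)} = - 8 C - 8 y$ ($Y{\left(C,y \right)} = - 8 \left(C + y\right) = - 8 C - 8 y$)
$\frac{369368}{224043} + \frac{\left(-69229 - 198798\right) \frac{1}{174070 - 37523}}{Y{\left(\left(95 - 183\right) \left(53 + 0\right),-192 \right)}} = \frac{369368}{224043} + \frac{\left(-69229 - 198798\right) \frac{1}{174070 - 37523}}{- 8 \left(95 - 183\right) \left(53 + 0\right) - -1536} = 369368 \cdot \frac{1}{224043} + \frac{\left(-268027\right) \frac{1}{136547}}{- 8 \left(\left(-88\right) 53\right) + 1536} = \frac{369368}{224043} + \frac{\left(-268027\right) \frac{1}{136547}}{\left(-8\right) \left(-4664\right) + 1536} = \frac{369368}{224043} - \frac{268027}{136547 \left(37312 + 1536\right)} = \frac{369368}{224043} - \frac{268027}{136547 \cdot 38848} = \frac{369368}{224043} - \frac{268027}{5304577856} = \frac{1959281263941847}{1188453536591808}$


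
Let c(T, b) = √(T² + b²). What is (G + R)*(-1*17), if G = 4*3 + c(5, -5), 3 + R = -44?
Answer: 595 - 85*√2 ≈ 474.79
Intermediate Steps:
R = -47 (R = -3 - 44 = -47)
G = 12 + 5*√2 (G = 4*3 + √(5² + (-5)²) = 12 + √(25 + 25) = 12 + √50 = 12 + 5*√2 ≈ 19.071)
(G + R)*(-1*17) = ((12 + 5*√2) - 47)*(-1*17) = (-35 + 5*√2)*(-17) = 595 - 85*√2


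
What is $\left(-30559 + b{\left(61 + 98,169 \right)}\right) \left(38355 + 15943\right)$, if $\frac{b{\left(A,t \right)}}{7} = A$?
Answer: $-1598858908$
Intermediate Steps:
$b{\left(A,t \right)} = 7 A$
$\left(-30559 + b{\left(61 + 98,169 \right)}\right) \left(38355 + 15943\right) = \left(-30559 + 7 \left(61 + 98\right)\right) \left(38355 + 15943\right) = \left(-30559 + 7 \cdot 159\right) 54298 = \left(-30559 + 1113\right) 54298 = \left(-29446\right) 54298 = -1598858908$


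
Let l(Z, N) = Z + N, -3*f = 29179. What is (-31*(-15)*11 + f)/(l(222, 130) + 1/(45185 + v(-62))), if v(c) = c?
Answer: -208077194/15883297 ≈ -13.100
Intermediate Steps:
f = -29179/3 (f = -⅓*29179 = -29179/3 ≈ -9726.3)
l(Z, N) = N + Z
(-31*(-15)*11 + f)/(l(222, 130) + 1/(45185 + v(-62))) = (-31*(-15)*11 - 29179/3)/((130 + 222) + 1/(45185 - 62)) = (465*11 - 29179/3)/(352 + 1/45123) = (5115 - 29179/3)/(352 + 1/45123) = -13834/(3*15883297/45123) = -13834/3*45123/15883297 = -208077194/15883297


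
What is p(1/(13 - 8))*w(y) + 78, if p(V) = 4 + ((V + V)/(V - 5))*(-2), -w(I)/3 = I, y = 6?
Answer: 3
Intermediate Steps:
w(I) = -3*I
p(V) = 4 - 4*V/(-5 + V) (p(V) = 4 + ((2*V)/(-5 + V))*(-2) = 4 + (2*V/(-5 + V))*(-2) = 4 - 4*V/(-5 + V))
p(1/(13 - 8))*w(y) + 78 = (-20/(-5 + 1/(13 - 8)))*(-3*6) + 78 = -20/(-5 + 1/5)*(-18) + 78 = -20/(-5 + ⅕)*(-18) + 78 = -20/(-24/5)*(-18) + 78 = -20*(-5/24)*(-18) + 78 = (25/6)*(-18) + 78 = -75 + 78 = 3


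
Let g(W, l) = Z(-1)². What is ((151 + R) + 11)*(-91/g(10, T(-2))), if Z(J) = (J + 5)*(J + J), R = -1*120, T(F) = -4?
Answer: -1911/32 ≈ -59.719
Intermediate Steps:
R = -120
Z(J) = 2*J*(5 + J) (Z(J) = (5 + J)*(2*J) = 2*J*(5 + J))
g(W, l) = 64 (g(W, l) = (2*(-1)*(5 - 1))² = (2*(-1)*4)² = (-8)² = 64)
((151 + R) + 11)*(-91/g(10, T(-2))) = ((151 - 120) + 11)*(-91/64) = (31 + 11)*(-91*1/64) = 42*(-91/64) = -1911/32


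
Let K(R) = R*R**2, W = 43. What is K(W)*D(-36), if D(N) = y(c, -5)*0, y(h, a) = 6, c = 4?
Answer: 0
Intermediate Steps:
K(R) = R**3
D(N) = 0 (D(N) = 6*0 = 0)
K(W)*D(-36) = 43**3*0 = 79507*0 = 0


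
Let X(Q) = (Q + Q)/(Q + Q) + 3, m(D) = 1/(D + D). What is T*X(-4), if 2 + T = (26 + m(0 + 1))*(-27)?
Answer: -2870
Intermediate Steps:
m(D) = 1/(2*D)
T = -1435/2 (T = -2 + (26 + 1/(2*(0 + 1)))*(-27) = -2 + (26 + (½)/1)*(-27) = -2 + (26 + (½)*1)*(-27) = -2 + (26 + ½)*(-27) = -2 + (53/2)*(-27) = -2 - 1431/2 = -1435/2 ≈ -717.50)
X(Q) = 4 (X(Q) = (2*Q)/((2*Q)) + 3 = (2*Q)*(1/(2*Q)) + 3 = 1 + 3 = 4)
T*X(-4) = -1435/2*4 = -2870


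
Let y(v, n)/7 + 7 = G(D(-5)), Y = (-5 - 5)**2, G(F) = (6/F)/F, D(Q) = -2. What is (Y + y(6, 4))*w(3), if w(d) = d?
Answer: 369/2 ≈ 184.50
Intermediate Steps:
G(F) = 6/F**2
Y = 100 (Y = (-10)**2 = 100)
y(v, n) = -77/2 (y(v, n) = -49 + 7*(6/(-2)**2) = -49 + 7*(6*(1/4)) = -49 + 7*(3/2) = -49 + 21/2 = -77/2)
(Y + y(6, 4))*w(3) = (100 - 77/2)*3 = (123/2)*3 = 369/2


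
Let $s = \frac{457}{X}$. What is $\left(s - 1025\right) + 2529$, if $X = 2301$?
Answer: $\frac{3461161}{2301} \approx 1504.2$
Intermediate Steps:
$s = \frac{457}{2301} \approx 0.19861$
$\left(s - 1025\right) + 2529 = \left(\frac{457}{2301} - 1025\right) + 2529 = - \frac{2358068}{2301} + 2529 = \frac{3461161}{2301}$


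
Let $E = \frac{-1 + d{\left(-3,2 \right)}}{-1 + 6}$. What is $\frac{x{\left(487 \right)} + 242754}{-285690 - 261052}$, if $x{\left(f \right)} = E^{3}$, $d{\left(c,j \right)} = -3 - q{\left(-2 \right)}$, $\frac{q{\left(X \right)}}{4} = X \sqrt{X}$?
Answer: $- \frac{15172861}{34171375} + \frac{64 i \sqrt{2}}{6834275} \approx -0.44402 + 1.3243 \cdot 10^{-5} i$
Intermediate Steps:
$q{\left(X \right)} = 4 X^{\frac{3}{2}}$ ($q{\left(X \right)} = 4 X \sqrt{X} = 4 X^{\frac{3}{2}}$)
$d{\left(c,j \right)} = -3 + 8 i \sqrt{2}$ ($d{\left(c,j \right)} = -3 - 4 \left(-2\right)^{\frac{3}{2}} = -3 - 4 \left(- 2 i \sqrt{2}\right) = -3 - - 8 i \sqrt{2} = -3 + 8 i \sqrt{2}$)
$E = - \frac{4}{5} + \frac{8 i \sqrt{2}}{5}$ ($E = \frac{-1 - \left(3 - 8 i \sqrt{2}\right)}{-1 + 6} = \frac{-4 + 8 i \sqrt{2}}{5} = \left(-4 + 8 i \sqrt{2}\right) \frac{1}{5} = - \frac{4}{5} + \frac{8 i \sqrt{2}}{5} \approx -0.8 + 2.2627 i$)
$x{\left(f \right)} = \left(- \frac{4}{5} + \frac{8 i \sqrt{2}}{5}\right)^{3}$
$\frac{x{\left(487 \right)} + 242754}{-285690 - 261052} = \frac{\left(\frac{1472}{125} - \frac{128 i \sqrt{2}}{25}\right) + 242754}{-285690 - 261052} = \frac{\frac{30345722}{125} - \frac{128 i \sqrt{2}}{25}}{-546742} = \left(\frac{30345722}{125} - \frac{128 i \sqrt{2}}{25}\right) \left(- \frac{1}{546742}\right) = - \frac{15172861}{34171375} + \frac{64 i \sqrt{2}}{6834275}$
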